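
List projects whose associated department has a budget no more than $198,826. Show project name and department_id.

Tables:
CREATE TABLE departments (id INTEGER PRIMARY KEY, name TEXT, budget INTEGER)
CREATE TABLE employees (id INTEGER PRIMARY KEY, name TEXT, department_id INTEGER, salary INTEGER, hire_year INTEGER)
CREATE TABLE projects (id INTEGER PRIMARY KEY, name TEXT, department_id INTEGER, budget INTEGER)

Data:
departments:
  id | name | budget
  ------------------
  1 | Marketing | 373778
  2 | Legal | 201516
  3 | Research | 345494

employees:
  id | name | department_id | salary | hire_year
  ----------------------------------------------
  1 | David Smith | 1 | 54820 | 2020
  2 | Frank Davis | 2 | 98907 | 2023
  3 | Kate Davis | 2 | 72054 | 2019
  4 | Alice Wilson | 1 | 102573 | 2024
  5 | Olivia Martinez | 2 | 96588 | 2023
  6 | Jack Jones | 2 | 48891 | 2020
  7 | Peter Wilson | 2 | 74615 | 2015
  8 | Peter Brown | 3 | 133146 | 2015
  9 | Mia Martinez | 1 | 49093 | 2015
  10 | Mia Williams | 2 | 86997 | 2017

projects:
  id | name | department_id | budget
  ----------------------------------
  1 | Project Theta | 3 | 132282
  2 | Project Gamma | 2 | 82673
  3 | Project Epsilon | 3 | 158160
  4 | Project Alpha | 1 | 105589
SELECT name, department_id FROM projects WHERE department_id IN (SELECT id FROM departments WHERE budget <= 198826)

Execution result:
(no rows)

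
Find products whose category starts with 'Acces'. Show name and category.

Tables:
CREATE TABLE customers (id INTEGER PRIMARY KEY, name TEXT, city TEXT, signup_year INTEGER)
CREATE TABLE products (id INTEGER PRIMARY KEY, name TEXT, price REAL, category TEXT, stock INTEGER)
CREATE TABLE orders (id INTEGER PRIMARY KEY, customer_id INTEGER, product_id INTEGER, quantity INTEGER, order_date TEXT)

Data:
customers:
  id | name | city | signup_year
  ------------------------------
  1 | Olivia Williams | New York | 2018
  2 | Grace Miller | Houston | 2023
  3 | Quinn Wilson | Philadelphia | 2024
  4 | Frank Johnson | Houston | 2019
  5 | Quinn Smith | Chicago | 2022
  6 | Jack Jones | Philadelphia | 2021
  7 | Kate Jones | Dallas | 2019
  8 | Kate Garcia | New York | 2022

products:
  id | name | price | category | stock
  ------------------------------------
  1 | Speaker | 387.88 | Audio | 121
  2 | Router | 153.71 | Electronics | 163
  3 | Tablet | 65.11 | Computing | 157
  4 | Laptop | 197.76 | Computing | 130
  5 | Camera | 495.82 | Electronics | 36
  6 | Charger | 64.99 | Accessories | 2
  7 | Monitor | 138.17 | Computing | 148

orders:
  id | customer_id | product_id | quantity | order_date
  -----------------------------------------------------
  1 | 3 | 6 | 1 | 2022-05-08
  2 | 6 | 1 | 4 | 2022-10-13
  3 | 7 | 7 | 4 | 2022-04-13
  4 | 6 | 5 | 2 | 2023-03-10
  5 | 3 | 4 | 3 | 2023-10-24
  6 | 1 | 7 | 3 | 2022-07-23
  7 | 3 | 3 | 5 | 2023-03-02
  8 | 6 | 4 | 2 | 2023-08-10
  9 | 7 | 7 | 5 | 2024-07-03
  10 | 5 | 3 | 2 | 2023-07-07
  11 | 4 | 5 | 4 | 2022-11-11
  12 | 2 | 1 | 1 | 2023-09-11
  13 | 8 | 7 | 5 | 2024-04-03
SELECT name, category FROM products WHERE category LIKE 'Acces%'

Execution result:
name | category
Charger | Accessories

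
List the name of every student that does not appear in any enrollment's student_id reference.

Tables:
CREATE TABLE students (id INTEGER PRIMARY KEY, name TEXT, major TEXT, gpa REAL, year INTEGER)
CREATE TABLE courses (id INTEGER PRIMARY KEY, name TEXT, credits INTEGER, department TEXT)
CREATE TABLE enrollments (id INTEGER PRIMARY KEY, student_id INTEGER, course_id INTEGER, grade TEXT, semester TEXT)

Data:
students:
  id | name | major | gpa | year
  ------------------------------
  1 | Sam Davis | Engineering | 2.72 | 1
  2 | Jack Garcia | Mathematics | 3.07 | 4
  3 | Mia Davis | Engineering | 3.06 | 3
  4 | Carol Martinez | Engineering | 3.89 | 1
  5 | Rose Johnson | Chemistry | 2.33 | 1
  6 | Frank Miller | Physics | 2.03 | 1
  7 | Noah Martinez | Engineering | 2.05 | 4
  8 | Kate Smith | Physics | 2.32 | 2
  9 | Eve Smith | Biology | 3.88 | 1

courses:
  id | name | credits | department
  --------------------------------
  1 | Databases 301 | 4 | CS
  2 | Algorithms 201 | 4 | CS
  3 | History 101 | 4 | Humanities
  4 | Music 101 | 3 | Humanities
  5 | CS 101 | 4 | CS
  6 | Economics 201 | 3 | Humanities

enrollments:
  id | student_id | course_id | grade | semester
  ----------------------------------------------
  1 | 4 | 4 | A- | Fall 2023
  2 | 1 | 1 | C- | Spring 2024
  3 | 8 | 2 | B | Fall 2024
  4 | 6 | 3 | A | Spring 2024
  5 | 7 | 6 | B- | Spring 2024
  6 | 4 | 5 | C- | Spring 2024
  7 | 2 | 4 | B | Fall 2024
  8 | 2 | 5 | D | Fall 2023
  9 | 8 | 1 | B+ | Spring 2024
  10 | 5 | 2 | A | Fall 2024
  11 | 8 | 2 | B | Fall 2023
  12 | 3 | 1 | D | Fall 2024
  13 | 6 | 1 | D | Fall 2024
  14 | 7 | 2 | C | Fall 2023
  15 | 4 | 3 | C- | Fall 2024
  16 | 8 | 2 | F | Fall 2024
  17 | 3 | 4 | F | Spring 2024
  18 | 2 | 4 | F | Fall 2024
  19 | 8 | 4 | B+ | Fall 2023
SELECT p.name FROM students p LEFT JOIN enrollments c ON c.student_id = p.id WHERE c.id IS NULL

Execution result:
Eve Smith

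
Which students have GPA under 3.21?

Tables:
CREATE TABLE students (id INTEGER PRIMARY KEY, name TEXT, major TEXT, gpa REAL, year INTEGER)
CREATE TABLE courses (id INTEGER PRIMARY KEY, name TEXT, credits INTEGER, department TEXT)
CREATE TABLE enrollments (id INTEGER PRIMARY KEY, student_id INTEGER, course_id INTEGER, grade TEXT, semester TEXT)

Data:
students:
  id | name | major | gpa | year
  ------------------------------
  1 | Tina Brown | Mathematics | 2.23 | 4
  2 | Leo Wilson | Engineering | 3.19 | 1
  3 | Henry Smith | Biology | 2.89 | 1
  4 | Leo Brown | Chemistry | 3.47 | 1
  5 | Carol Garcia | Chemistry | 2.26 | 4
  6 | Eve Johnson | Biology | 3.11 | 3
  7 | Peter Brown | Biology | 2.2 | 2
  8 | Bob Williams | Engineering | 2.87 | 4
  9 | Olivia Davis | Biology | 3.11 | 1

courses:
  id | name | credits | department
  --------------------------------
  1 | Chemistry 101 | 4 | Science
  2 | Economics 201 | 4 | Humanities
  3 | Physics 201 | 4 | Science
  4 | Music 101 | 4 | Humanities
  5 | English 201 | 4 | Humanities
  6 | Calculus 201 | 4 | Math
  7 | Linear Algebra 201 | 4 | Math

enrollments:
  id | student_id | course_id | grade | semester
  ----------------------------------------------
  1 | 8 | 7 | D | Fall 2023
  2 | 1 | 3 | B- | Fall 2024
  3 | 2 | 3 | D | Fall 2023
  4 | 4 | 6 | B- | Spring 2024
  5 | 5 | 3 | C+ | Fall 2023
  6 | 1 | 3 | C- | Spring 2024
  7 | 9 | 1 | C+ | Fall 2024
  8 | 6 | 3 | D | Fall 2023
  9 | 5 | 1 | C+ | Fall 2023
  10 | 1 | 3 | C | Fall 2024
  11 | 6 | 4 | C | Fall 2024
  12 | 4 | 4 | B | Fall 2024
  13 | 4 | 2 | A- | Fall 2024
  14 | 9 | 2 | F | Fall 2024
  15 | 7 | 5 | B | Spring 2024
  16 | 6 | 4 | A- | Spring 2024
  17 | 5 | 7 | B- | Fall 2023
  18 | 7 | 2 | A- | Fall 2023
SELECT name, gpa FROM students WHERE gpa < 3.21

Execution result:
name | gpa
Tina Brown | 2.23
Leo Wilson | 3.19
Henry Smith | 2.89
Carol Garcia | 2.26
Eve Johnson | 3.11
Peter Brown | 2.20
Bob Williams | 2.87
Olivia Davis | 3.11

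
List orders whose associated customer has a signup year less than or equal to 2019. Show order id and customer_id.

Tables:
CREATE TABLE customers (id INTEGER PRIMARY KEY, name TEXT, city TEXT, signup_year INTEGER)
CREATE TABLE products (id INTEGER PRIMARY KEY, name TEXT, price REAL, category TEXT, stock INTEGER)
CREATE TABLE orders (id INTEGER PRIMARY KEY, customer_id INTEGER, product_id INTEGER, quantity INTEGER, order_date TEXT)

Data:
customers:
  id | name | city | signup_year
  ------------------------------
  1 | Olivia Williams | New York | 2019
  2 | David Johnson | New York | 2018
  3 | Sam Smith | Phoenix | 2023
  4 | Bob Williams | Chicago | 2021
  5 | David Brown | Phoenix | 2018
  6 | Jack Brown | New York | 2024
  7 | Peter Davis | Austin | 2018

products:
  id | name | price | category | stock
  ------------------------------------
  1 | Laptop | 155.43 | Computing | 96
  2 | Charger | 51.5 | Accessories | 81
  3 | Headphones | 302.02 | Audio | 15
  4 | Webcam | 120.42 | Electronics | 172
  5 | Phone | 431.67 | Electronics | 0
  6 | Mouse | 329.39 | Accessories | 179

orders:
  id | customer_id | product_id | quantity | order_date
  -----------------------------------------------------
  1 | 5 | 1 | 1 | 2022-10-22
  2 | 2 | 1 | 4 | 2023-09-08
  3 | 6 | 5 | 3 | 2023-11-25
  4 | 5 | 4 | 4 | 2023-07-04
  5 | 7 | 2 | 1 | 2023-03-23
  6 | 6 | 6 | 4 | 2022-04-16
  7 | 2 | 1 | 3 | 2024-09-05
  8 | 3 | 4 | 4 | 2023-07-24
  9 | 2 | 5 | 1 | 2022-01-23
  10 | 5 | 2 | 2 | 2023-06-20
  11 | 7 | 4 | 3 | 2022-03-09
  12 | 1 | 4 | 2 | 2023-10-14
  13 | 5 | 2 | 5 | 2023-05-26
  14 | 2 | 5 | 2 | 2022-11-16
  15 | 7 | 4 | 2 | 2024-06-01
SELECT id, customer_id FROM orders WHERE customer_id IN (SELECT id FROM customers WHERE signup_year <= 2019)

Execution result:
id | customer_id
1 | 5
2 | 2
4 | 5
5 | 7
7 | 2
9 | 2
10 | 5
11 | 7
12 | 1
13 | 5
14 | 2
15 | 7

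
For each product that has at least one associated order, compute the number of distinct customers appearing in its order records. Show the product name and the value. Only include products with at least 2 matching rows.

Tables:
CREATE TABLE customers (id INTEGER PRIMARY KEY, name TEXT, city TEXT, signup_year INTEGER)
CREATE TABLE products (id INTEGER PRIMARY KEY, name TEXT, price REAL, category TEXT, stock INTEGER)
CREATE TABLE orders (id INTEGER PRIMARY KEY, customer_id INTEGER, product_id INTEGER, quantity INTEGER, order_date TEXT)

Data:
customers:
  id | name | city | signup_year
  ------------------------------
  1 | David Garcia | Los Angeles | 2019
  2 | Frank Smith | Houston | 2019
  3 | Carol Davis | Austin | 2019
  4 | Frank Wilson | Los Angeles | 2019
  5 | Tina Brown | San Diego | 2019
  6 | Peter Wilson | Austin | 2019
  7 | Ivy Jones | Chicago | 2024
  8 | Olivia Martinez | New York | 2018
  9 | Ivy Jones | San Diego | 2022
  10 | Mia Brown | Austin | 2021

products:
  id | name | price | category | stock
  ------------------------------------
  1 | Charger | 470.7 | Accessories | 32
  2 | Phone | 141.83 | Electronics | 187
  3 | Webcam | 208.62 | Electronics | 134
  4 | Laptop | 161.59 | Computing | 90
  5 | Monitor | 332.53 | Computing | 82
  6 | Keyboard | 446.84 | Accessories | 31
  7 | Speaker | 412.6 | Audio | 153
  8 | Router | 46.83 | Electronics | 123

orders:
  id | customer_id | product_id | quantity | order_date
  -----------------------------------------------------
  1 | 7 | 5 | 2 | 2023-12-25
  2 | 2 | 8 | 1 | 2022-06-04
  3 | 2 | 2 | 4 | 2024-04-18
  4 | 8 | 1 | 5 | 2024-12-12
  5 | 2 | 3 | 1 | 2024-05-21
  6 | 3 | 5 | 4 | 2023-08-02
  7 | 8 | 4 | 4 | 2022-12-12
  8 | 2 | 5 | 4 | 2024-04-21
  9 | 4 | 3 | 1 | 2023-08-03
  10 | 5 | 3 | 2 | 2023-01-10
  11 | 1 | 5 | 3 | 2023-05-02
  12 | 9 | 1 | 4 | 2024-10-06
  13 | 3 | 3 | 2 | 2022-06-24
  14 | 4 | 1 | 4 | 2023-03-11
SELECT p.name, COUNT(DISTINCT c.customer_id) AS distinct_customer_count FROM orders c JOIN products p ON c.product_id = p.id GROUP BY p.id, p.name HAVING COUNT(*) >= 2

Execution result:
name | distinct_customer_count
Charger | 3
Webcam | 4
Monitor | 4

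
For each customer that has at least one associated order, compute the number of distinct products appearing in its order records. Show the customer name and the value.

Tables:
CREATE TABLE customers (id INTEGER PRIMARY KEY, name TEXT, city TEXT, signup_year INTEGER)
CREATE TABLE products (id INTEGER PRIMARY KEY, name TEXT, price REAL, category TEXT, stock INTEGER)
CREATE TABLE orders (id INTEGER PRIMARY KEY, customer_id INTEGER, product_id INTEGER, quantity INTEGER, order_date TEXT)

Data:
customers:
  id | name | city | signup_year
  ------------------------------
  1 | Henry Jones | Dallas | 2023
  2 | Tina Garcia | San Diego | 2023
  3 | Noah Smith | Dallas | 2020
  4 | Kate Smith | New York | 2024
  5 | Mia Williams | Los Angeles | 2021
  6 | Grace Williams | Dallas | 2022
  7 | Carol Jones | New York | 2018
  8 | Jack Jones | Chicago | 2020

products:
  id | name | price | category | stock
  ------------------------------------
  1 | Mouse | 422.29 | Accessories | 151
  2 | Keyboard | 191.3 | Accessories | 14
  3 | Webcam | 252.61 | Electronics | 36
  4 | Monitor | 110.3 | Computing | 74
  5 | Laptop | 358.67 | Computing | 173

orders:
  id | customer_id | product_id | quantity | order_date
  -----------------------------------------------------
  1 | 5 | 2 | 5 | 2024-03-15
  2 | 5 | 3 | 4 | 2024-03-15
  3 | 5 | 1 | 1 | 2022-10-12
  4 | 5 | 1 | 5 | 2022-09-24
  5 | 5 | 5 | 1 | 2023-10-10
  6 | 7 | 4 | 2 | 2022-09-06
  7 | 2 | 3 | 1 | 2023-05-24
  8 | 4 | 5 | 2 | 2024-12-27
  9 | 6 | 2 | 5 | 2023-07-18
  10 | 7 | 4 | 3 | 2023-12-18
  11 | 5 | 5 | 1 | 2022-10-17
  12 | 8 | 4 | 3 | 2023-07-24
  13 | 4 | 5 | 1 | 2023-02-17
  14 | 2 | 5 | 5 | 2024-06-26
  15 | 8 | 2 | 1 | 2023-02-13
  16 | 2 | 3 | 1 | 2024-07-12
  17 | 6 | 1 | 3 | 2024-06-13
SELECT p.name, COUNT(DISTINCT c.product_id) AS distinct_product_count FROM orders c JOIN customers p ON c.customer_id = p.id GROUP BY p.id, p.name

Execution result:
name | distinct_product_count
Tina Garcia | 2
Kate Smith | 1
Mia Williams | 4
Grace Williams | 2
Carol Jones | 1
Jack Jones | 2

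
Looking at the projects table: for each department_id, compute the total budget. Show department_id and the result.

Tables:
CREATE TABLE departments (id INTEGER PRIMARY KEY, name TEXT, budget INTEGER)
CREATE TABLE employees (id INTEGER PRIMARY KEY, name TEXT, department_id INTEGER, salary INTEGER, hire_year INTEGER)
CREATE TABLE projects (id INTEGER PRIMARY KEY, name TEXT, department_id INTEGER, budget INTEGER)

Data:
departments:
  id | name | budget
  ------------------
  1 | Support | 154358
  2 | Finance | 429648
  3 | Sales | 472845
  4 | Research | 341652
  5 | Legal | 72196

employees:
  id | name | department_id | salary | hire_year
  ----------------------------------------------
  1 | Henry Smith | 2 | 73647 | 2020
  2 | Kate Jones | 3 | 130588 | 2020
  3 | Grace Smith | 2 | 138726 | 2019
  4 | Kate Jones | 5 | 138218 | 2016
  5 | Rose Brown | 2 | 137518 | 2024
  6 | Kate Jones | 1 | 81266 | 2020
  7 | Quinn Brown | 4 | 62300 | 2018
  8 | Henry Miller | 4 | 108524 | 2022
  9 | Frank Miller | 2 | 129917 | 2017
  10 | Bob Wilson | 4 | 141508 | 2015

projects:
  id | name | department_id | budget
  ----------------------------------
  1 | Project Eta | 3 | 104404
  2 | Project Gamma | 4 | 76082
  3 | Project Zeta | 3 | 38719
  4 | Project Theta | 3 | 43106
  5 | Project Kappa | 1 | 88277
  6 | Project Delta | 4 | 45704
SELECT department_id, SUM(budget) AS sum_budget FROM projects GROUP BY department_id

Execution result:
department_id | sum_budget
1 | 88277
3 | 186229
4 | 121786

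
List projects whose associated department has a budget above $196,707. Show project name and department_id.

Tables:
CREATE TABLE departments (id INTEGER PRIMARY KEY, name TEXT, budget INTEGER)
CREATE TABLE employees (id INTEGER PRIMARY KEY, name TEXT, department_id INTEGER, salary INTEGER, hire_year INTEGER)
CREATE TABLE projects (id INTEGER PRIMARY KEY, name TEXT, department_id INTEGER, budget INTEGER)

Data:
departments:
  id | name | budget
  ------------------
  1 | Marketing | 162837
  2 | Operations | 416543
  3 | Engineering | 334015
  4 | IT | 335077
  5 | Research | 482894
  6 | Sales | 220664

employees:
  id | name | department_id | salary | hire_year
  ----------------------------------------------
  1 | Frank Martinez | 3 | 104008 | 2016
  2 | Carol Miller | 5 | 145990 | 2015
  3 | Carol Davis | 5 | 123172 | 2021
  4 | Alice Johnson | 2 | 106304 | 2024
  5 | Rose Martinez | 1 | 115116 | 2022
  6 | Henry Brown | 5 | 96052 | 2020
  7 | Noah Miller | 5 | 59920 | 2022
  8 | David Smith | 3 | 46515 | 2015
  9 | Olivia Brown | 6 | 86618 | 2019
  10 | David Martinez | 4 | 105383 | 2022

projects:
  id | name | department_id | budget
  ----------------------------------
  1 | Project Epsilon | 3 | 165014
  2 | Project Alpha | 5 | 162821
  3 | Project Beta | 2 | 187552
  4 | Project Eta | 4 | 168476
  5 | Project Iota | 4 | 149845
SELECT name, department_id FROM projects WHERE department_id IN (SELECT id FROM departments WHERE budget > 196707)

Execution result:
name | department_id
Project Epsilon | 3
Project Alpha | 5
Project Beta | 2
Project Eta | 4
Project Iota | 4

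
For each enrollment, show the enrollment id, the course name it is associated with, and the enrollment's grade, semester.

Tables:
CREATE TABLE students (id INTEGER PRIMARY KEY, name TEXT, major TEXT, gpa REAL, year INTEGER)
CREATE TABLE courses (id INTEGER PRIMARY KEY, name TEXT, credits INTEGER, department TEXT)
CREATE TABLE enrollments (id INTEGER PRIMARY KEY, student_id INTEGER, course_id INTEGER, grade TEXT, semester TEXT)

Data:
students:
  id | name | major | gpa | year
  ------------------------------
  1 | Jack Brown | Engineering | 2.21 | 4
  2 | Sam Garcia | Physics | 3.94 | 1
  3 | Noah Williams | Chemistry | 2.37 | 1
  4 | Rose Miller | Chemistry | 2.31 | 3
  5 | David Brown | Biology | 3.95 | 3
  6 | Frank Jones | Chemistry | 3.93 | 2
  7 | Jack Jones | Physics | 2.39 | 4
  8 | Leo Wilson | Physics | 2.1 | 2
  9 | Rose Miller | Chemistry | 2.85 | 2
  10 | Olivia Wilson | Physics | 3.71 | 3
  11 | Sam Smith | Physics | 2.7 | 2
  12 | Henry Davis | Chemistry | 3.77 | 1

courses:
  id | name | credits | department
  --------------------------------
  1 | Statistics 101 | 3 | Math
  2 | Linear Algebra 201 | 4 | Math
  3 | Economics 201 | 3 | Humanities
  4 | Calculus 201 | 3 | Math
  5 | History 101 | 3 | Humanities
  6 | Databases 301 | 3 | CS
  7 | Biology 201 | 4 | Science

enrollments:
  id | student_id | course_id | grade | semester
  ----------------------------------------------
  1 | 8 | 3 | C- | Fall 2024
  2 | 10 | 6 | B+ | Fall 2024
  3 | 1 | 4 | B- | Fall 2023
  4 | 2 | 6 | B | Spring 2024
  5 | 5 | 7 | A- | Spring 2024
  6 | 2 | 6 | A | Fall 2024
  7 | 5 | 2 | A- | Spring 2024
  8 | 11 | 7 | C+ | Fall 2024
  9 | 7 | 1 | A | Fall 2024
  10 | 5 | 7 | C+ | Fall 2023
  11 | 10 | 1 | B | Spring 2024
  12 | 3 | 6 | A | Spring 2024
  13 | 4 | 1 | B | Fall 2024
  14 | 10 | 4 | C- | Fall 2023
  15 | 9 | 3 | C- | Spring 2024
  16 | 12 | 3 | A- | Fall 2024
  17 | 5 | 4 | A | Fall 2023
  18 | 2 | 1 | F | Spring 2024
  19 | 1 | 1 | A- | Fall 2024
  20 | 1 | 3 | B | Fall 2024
SELECT c.id, p.name AS course, c.grade, c.semester FROM enrollments c JOIN courses p ON c.course_id = p.id

Execution result:
id | course | grade | semester
1 | Economics 201 | C- | Fall 2024
2 | Databases 301 | B+ | Fall 2024
3 | Calculus 201 | B- | Fall 2023
4 | Databases 301 | B | Spring 2024
5 | Biology 201 | A- | Spring 2024
6 | Databases 301 | A | Fall 2024
7 | Linear Algebra 201 | A- | Spring 2024
8 | Biology 201 | C+ | Fall 2024
9 | Statistics 101 | A | Fall 2024
10 | Biology 201 | C+ | Fall 2023
11 | Statistics 101 | B | Spring 2024
12 | Databases 301 | A | Spring 2024
13 | Statistics 101 | B | Fall 2024
14 | Calculus 201 | C- | Fall 2023
15 | Economics 201 | C- | Spring 2024
16 | Economics 201 | A- | Fall 2024
17 | Calculus 201 | A | Fall 2023
18 | Statistics 101 | F | Spring 2024
19 | Statistics 101 | A- | Fall 2024
20 | Economics 201 | B | Fall 2024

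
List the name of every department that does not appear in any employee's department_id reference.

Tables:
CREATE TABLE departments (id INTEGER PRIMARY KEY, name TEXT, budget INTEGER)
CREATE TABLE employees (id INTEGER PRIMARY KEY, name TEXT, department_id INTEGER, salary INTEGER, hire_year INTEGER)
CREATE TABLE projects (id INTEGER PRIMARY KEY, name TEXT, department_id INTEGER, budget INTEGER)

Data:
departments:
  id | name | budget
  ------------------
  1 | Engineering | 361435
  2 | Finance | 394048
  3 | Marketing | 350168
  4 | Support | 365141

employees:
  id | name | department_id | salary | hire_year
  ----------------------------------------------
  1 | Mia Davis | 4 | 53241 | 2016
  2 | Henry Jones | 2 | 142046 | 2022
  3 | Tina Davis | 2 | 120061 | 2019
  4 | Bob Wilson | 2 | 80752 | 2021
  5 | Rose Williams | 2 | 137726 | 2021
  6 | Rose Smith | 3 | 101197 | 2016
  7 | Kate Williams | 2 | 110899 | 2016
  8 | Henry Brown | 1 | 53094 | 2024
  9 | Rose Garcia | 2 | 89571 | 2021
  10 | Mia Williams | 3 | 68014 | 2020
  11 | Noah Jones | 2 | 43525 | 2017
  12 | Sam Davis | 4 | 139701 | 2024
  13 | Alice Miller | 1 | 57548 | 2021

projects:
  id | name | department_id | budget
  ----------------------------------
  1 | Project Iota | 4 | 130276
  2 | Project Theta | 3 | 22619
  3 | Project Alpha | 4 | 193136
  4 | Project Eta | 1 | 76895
SELECT p.name FROM departments p LEFT JOIN employees c ON c.department_id = p.id WHERE c.id IS NULL

Execution result:
(no rows)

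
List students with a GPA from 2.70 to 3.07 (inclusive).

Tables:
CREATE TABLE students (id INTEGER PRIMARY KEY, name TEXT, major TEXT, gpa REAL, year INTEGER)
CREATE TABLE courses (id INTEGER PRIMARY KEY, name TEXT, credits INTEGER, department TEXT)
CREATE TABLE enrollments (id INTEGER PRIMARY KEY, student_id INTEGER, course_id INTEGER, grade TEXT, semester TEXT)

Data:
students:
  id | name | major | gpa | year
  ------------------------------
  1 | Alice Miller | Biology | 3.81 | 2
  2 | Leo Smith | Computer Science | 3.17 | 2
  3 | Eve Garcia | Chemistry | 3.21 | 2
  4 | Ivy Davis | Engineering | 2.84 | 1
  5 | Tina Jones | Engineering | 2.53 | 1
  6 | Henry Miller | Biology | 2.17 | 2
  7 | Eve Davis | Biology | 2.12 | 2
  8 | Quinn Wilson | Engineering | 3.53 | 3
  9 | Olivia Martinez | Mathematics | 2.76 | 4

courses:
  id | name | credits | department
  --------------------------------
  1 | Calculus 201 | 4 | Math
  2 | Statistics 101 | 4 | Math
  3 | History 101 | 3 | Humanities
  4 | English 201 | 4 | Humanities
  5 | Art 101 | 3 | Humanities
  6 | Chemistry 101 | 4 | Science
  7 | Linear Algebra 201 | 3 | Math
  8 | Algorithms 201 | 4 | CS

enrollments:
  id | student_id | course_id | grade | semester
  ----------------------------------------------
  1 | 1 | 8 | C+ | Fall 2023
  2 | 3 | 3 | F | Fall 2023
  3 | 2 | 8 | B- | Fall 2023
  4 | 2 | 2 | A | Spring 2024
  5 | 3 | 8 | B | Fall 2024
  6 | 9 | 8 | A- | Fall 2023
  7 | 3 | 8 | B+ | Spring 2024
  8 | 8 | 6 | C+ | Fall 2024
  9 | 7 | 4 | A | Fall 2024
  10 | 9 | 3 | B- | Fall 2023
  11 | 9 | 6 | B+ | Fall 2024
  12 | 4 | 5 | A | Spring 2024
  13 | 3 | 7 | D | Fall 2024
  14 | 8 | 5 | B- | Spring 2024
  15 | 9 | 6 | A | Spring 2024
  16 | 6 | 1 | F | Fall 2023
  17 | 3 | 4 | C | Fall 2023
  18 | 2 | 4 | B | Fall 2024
SELECT name, gpa FROM students WHERE gpa BETWEEN 2.7 AND 3.07

Execution result:
name | gpa
Ivy Davis | 2.84
Olivia Martinez | 2.76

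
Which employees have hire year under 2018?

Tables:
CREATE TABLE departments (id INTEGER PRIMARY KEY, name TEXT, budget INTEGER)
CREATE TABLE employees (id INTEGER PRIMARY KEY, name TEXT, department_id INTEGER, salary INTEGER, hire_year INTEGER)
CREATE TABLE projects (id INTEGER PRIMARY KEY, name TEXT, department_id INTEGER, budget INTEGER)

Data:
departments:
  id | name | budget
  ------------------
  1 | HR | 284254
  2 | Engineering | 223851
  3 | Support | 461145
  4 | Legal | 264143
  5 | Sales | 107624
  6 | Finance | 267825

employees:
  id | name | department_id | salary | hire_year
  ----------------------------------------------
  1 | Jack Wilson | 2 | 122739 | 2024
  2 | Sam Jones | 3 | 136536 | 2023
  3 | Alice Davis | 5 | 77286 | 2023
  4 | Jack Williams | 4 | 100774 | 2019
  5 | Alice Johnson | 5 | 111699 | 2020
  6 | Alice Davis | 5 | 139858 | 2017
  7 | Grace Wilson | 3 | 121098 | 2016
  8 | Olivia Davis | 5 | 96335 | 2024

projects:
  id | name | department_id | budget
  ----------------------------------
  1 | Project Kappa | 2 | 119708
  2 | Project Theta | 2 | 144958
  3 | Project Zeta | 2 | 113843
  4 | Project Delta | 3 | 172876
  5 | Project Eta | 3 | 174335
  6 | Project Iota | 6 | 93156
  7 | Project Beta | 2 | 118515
SELECT name, hire_year FROM employees WHERE hire_year < 2018

Execution result:
name | hire_year
Alice Davis | 2017
Grace Wilson | 2016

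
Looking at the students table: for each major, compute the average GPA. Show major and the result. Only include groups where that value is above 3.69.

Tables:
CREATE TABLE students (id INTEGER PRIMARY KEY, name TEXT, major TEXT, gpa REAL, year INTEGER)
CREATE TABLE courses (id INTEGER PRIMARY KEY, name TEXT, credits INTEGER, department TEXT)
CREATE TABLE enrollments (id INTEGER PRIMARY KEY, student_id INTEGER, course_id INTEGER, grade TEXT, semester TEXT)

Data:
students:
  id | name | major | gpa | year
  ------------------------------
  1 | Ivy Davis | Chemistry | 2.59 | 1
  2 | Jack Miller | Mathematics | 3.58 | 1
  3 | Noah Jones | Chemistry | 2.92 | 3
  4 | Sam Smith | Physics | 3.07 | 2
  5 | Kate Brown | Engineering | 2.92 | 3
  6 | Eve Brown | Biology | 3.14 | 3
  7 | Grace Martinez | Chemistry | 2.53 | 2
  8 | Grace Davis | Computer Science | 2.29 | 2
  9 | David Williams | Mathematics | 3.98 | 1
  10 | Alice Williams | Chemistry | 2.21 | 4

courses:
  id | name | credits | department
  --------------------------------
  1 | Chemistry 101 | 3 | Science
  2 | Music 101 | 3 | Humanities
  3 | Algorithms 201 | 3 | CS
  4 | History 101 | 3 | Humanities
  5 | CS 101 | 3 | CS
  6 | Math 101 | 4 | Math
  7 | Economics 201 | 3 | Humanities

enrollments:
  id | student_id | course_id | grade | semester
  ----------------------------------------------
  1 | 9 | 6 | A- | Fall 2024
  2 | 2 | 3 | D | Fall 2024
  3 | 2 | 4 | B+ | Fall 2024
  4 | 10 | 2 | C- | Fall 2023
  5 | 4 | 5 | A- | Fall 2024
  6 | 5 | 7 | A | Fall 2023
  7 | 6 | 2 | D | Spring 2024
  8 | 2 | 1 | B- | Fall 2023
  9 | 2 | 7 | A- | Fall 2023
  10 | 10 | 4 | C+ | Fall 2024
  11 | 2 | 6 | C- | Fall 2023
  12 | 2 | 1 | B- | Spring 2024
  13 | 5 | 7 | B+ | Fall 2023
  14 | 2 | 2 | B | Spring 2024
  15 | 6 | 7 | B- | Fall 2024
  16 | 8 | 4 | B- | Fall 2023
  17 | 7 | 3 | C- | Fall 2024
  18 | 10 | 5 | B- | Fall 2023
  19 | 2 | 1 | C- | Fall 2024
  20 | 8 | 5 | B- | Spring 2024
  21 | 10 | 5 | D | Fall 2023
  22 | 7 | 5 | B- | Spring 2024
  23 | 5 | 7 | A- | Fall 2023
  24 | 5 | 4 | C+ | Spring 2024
SELECT major, AVG(gpa) AS avg_gpa FROM students GROUP BY major HAVING AVG(gpa) > 3.69

Execution result:
major | avg_gpa
Mathematics | 3.78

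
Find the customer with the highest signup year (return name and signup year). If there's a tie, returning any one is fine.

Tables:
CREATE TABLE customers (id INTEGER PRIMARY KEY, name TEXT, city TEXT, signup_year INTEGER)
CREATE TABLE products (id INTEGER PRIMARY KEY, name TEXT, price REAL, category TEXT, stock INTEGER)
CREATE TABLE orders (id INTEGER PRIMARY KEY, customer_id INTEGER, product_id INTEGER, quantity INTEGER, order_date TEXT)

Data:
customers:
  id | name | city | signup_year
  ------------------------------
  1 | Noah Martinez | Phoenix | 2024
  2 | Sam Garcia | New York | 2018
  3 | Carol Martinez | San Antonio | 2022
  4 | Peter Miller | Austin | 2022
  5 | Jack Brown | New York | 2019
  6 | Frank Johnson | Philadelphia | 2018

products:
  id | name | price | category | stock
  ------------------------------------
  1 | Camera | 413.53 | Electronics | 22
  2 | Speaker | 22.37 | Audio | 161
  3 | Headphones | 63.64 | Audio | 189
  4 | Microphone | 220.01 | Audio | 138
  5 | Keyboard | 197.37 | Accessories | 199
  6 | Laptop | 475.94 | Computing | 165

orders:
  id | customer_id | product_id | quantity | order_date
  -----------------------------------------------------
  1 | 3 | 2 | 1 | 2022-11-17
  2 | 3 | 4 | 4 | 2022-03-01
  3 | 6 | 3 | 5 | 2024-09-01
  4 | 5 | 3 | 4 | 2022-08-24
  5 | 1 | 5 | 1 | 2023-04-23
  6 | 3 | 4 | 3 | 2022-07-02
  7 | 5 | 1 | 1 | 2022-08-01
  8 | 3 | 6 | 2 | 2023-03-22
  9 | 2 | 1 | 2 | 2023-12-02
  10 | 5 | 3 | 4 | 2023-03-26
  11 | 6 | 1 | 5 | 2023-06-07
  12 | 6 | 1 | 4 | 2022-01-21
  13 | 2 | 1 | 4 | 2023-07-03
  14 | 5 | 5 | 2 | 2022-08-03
SELECT name, signup_year FROM customers ORDER BY signup_year DESC LIMIT 1

Execution result:
name | signup_year
Noah Martinez | 2024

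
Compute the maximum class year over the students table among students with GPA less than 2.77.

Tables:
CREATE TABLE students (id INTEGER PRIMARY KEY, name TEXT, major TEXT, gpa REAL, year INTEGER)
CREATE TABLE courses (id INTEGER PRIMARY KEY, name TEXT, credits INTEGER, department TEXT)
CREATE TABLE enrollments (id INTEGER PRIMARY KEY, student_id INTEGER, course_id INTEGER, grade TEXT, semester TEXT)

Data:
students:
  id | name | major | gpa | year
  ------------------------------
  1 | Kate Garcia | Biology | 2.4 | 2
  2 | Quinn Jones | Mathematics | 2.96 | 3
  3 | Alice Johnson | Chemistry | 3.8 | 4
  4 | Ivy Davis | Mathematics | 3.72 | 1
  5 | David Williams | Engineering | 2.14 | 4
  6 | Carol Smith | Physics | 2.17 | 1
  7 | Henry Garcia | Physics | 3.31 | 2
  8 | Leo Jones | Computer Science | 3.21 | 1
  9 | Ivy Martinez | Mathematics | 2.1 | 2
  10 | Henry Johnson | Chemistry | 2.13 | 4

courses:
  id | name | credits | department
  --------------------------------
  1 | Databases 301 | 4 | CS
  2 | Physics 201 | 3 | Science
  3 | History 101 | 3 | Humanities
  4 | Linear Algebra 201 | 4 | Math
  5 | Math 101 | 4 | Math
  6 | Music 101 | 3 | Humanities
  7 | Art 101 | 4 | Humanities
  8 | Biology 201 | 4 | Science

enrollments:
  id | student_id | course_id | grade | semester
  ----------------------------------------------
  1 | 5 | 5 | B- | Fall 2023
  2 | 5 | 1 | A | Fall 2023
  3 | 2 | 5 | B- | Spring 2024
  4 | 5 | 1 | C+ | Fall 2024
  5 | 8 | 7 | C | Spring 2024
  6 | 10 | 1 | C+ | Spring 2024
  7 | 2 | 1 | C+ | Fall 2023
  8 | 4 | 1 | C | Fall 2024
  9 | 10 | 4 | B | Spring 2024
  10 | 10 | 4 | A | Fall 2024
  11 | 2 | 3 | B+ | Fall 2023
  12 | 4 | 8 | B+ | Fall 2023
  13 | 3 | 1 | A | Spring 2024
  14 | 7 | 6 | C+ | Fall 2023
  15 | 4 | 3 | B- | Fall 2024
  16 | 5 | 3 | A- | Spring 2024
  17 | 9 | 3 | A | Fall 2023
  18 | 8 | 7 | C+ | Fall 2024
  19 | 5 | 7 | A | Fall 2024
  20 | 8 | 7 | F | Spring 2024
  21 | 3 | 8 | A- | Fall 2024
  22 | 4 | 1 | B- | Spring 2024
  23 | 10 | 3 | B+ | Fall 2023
SELECT MAX(year) FROM students WHERE gpa < 2.77

Execution result:
4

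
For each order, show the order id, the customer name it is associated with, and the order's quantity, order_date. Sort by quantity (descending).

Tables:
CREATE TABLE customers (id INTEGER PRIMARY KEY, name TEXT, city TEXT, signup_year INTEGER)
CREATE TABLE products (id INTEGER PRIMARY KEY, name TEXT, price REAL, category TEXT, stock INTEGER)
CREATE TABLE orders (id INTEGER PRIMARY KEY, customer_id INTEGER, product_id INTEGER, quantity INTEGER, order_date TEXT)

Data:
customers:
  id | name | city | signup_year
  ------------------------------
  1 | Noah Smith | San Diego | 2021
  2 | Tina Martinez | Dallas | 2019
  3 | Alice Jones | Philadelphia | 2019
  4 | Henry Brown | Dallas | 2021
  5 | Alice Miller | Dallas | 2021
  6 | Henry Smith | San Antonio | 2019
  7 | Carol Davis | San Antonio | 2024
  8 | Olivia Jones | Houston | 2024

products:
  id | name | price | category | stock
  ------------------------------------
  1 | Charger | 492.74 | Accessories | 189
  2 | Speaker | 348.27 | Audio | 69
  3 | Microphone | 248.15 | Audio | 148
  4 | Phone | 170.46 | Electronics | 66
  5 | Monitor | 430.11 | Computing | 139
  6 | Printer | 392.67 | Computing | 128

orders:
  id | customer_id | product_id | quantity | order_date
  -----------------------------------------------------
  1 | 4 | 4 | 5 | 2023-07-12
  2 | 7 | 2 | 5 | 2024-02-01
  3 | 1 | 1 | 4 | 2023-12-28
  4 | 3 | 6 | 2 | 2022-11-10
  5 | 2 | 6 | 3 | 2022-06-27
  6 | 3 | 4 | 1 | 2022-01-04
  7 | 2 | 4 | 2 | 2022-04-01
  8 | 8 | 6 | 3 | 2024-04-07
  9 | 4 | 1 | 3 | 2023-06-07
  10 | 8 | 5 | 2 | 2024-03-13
SELECT c.id, p.name AS customer, c.quantity, c.order_date FROM orders c JOIN customers p ON c.customer_id = p.id ORDER BY c.quantity DESC

Execution result:
id | customer | quantity | order_date
1 | Henry Brown | 5 | 2023-07-12
2 | Carol Davis | 5 | 2024-02-01
3 | Noah Smith | 4 | 2023-12-28
5 | Tina Martinez | 3 | 2022-06-27
8 | Olivia Jones | 3 | 2024-04-07
9 | Henry Brown | 3 | 2023-06-07
4 | Alice Jones | 2 | 2022-11-10
7 | Tina Martinez | 2 | 2022-04-01
10 | Olivia Jones | 2 | 2024-03-13
6 | Alice Jones | 1 | 2022-01-04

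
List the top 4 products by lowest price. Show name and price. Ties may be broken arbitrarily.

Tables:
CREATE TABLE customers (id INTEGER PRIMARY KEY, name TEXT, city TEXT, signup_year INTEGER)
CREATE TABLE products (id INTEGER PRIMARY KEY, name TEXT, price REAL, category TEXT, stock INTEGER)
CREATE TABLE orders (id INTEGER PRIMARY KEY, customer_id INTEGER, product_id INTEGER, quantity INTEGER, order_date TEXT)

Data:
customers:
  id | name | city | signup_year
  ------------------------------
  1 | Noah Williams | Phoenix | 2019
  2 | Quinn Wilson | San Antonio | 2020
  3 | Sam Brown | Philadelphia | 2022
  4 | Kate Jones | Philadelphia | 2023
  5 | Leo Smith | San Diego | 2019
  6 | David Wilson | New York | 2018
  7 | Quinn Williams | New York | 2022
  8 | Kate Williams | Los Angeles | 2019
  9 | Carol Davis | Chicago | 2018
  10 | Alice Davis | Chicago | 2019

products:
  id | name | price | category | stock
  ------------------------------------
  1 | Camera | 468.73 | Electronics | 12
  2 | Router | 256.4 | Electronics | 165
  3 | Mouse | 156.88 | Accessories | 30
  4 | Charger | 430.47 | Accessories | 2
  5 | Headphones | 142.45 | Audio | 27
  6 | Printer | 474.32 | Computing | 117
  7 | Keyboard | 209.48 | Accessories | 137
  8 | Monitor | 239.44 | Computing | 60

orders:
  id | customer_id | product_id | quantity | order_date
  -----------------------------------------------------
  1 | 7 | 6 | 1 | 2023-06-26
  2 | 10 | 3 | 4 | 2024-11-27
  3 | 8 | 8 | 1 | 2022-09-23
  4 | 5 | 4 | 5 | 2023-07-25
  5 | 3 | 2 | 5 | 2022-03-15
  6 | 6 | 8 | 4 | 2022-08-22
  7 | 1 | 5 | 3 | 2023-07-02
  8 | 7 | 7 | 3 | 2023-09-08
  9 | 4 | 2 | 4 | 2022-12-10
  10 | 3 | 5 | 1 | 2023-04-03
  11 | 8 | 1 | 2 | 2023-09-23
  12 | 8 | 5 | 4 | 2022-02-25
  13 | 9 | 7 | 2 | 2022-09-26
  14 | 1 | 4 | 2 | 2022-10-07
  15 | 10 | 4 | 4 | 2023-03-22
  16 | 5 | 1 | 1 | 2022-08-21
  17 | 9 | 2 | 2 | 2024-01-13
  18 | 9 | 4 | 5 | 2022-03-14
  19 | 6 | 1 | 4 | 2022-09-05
SELECT name, price FROM products ORDER BY price ASC LIMIT 4

Execution result:
name | price
Headphones | 142.45
Mouse | 156.88
Keyboard | 209.48
Monitor | 239.44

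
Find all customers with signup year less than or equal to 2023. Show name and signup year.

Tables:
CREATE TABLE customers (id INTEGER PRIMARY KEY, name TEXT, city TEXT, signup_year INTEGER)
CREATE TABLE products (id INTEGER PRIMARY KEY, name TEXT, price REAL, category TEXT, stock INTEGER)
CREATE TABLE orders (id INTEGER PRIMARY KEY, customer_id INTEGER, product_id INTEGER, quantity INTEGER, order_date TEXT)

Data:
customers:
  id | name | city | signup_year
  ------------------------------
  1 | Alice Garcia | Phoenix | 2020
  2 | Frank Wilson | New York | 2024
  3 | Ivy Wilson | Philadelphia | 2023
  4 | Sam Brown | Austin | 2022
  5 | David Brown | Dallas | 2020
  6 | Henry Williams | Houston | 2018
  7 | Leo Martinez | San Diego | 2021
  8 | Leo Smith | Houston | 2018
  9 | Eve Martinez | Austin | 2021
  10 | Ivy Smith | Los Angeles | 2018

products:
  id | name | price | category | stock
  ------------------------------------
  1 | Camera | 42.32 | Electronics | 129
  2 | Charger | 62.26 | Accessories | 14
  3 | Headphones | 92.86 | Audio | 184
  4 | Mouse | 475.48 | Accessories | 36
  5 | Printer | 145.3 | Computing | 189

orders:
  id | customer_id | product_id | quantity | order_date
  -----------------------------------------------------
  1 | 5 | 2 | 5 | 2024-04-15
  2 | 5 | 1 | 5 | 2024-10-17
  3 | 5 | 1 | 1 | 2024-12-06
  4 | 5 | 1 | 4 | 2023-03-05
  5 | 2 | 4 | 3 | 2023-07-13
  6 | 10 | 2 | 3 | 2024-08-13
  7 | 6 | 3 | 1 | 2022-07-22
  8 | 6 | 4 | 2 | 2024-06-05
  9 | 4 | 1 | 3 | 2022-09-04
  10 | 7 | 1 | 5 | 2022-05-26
SELECT name, signup_year FROM customers WHERE signup_year <= 2023

Execution result:
name | signup_year
Alice Garcia | 2020
Ivy Wilson | 2023
Sam Brown | 2022
David Brown | 2020
Henry Williams | 2018
Leo Martinez | 2021
Leo Smith | 2018
Eve Martinez | 2021
Ivy Smith | 2018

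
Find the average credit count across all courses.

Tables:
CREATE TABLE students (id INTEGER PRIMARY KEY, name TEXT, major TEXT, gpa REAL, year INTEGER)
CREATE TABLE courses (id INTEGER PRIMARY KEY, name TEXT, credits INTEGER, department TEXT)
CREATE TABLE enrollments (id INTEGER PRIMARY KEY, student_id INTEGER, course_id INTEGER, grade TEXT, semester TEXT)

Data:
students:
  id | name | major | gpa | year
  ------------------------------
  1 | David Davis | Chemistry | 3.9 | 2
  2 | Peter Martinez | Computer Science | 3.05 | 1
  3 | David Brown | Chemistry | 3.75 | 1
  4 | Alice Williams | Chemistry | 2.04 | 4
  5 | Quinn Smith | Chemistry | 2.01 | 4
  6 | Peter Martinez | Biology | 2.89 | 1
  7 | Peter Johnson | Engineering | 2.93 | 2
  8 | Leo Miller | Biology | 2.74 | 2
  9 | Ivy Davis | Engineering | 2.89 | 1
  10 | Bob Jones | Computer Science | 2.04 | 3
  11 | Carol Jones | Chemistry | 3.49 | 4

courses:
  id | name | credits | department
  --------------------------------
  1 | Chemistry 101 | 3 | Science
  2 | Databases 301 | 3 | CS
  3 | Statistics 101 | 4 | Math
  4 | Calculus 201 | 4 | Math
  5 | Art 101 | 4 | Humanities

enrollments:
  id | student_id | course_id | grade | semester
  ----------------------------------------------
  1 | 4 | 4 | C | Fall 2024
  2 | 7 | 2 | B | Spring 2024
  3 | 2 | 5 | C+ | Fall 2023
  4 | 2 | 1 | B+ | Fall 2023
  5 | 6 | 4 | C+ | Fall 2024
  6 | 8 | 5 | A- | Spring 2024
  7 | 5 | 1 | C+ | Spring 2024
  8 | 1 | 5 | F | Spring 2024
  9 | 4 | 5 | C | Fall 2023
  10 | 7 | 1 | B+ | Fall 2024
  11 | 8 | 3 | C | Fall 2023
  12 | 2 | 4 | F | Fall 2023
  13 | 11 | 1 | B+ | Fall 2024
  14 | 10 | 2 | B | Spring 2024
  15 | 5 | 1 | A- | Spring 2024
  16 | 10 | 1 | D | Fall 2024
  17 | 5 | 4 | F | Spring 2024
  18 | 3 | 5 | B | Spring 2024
SELECT AVG(credits) FROM courses

Execution result:
3.60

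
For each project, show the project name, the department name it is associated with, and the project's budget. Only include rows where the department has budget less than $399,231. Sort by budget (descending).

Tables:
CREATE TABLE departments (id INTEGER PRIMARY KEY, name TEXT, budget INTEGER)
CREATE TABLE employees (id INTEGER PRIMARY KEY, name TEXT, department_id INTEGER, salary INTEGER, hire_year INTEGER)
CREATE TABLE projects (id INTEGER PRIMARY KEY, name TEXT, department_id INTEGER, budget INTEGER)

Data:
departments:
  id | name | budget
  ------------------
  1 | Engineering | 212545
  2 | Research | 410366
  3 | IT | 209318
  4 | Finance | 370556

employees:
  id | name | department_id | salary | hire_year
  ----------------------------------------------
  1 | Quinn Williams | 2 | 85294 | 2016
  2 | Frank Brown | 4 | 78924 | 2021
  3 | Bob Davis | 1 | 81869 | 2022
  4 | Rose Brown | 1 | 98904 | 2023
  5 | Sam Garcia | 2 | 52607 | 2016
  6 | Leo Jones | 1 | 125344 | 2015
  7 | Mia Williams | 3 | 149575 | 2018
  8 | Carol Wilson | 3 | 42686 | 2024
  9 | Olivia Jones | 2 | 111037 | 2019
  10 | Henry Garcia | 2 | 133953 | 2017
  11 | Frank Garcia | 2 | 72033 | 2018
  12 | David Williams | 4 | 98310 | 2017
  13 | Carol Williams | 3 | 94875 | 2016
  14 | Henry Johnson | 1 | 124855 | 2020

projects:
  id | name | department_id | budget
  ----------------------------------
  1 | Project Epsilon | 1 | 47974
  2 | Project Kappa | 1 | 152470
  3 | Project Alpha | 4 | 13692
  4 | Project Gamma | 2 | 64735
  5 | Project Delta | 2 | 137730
SELECT c.name, p.name AS department, c.budget FROM projects c JOIN departments p ON c.department_id = p.id WHERE p.budget < 399231 ORDER BY c.budget DESC

Execution result:
name | department | budget
Project Kappa | Engineering | 152470
Project Epsilon | Engineering | 47974
Project Alpha | Finance | 13692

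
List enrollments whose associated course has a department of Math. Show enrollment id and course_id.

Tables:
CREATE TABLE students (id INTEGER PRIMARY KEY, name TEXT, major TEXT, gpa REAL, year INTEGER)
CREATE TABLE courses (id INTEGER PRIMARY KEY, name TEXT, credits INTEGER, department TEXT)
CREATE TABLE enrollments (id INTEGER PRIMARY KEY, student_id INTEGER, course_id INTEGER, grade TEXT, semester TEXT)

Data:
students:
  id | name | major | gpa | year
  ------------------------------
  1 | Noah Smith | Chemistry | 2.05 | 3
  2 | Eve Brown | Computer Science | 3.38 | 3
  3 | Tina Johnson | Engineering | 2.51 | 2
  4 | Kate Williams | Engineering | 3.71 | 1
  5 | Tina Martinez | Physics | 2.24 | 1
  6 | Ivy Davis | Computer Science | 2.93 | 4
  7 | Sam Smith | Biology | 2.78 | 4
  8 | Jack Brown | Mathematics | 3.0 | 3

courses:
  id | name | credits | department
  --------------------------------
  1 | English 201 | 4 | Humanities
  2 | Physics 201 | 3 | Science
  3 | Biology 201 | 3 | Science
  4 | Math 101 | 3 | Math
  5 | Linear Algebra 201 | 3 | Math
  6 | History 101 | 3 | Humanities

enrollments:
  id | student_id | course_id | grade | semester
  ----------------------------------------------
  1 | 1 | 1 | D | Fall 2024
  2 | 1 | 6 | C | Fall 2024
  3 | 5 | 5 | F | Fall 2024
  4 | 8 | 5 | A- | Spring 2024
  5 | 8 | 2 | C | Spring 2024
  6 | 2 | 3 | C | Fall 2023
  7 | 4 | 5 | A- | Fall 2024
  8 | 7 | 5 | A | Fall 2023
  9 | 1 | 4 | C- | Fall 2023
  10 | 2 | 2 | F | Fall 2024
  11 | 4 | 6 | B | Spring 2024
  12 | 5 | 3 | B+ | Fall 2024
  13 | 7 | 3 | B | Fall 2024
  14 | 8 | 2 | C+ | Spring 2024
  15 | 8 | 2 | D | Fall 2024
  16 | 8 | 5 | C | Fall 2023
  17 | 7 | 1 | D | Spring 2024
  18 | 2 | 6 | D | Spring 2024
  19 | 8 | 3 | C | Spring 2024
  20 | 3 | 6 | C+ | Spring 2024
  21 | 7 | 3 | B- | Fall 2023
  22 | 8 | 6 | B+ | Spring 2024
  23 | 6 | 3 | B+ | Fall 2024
SELECT id, course_id FROM enrollments WHERE course_id IN (SELECT id FROM courses WHERE department = 'Math')

Execution result:
id | course_id
3 | 5
4 | 5
7 | 5
8 | 5
9 | 4
16 | 5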